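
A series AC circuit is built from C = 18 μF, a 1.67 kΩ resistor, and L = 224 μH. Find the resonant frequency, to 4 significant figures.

2.506 kHz

ω₀ = 1/√(LC) = 1/√(0.000224 × 1.8e-05) = 15750 rad/s
f₀ = ω₀/(2π) = 2.506 kHz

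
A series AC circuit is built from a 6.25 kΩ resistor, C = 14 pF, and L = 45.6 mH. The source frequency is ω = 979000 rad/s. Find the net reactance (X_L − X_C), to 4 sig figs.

X_L = ωL = 44640 Ω
X_C = 1/(ωC) = 72960 Ω
X = 44640 − 72960 = -28320 Ω

-28320 Ω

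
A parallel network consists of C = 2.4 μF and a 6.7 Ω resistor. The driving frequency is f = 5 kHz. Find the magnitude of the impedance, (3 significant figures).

5.98 Ω

ω = 2πf = 31420 rad/s
X_C = 1/(ωC) = 13.3 Ω
Parallel: admittances add. Y = 1/R + jωC
Y = (0.149 + j0.0754) S
|Y| = 0.167 S → |Z| = 1/|Y| = 5.98 Ω, ∠Z = −∠Y = -26.8°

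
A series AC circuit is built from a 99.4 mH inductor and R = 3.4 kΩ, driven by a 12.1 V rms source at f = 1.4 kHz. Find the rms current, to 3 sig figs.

3.45 mA

ω = 2πf = 8796 rad/s
X_L = ωL = 874 Ω
Z = 3400 + j874 Ω
|Z| = √(3400² + 874²) = 3510 Ω
I = V/|Z| = 12.1/3510 = 3.45 mA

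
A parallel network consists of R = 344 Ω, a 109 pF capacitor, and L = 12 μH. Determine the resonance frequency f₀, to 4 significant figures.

ω₀ = 1/√(LC) = 1/√(1.2e-05 × 1.09e-10) = 2.765e+07 rad/s
f₀ = ω₀/(2π) = 4.401 MHz

4.401 MHz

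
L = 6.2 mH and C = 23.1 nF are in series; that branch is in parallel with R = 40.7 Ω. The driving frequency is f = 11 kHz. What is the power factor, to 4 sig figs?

ω = 2πf = 69120 rad/s
X_L = ωL = 428.5 Ω
X_C = 1/(ωC) = 626.3 Ω
Branch 1: Z₁ = R = 40.70 Ω
Branch 2 (series LC): Z₂ = j(X_L − X_C) = −j197.8 Ω
Parallel: Z = Z₁Z₂/(Z₁+Z₂), |Z| = 39.87 Ω, ∠Z = -11.63°
cos φ = cos(-11.63°) = 0.9795

0.9795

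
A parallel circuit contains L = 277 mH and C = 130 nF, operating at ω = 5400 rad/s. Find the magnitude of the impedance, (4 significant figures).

29890 Ω

X_L = ωL = 1496 Ω
X_C = 1/(ωC) = 1425 Ω
Parallel: admittances add. Y = 1/(jωL) + jωC
Y = (0 + j3.346e-05) S
|Y| = 3.346e-05 S → |Z| = 1/|Y| = 29890 Ω, ∠Z = −∠Y = -90.00°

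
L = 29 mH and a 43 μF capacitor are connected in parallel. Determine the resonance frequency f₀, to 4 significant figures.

ω₀ = 1/√(LC) = 1/√(0.029 × 4.3e-05) = 895.5 rad/s
f₀ = ω₀/(2π) = 142.5 Hz

142.5 Hz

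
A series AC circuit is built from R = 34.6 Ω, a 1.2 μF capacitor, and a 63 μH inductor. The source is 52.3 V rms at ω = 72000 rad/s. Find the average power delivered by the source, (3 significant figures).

X_L = ωL = 4.54 Ω
X_C = 1/(ωC) = 11.6 Ω
Net reactance X = X_L − X_C = -7.04 Ω
Z = 34.6 − j7.04 Ω
|Z| = √(34.6² + 7.04²) = 35.3 Ω
∠Z = arctan(-7.04/34.6) = -11.5°
I = V/|Z| = 1.48 A
P = VI cos φ = 52.3 × 1.48 × cos(-11.5°) = 75.9 W

75.9 W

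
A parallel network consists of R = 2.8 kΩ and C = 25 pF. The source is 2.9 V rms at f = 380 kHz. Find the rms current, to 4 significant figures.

ω = 2πf = 2.388e+06 rad/s
X_C = 1/(ωC) = 16750 Ω
Parallel: admittances add. Y = 1/R + jωC
Y = (0.0003571 + j5.969e-05) S
|Y| = 0.0003621 S → |Z| = 1/|Y| = 2762 Ω, ∠Z = −∠Y = -9.488°
I = V/|Z| = 2.9/2762 = 1.050 mA

1.050 mA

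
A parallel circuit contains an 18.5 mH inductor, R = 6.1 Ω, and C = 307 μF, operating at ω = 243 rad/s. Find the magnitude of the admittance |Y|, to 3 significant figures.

X_L = ωL = 4.50 Ω
X_C = 1/(ωC) = 13.4 Ω
Parallel: admittances add. Y = 1/R + 1/(jωL) + jωC
Y = (0.164 − j0.148) S
|Y| = 0.221 S → |Z| = 1/|Y| = 4.53 Ω, ∠Z = −∠Y = 42.0°

221 mS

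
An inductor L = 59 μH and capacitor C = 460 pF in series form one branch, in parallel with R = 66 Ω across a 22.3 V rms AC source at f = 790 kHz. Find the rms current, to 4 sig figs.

371.2 mA

ω = 2πf = 4.964e+06 rad/s
X_L = ωL = 292.9 Ω
X_C = 1/(ωC) = 438.0 Ω
Branch 1: Z₁ = R = 66.00 Ω
Branch 2 (series LC): Z₂ = j(X_L − X_C) = −j145.1 Ω
Parallel: Z = Z₁Z₂/(Z₁+Z₂), |Z| = 60.08 Ω, ∠Z = -24.46°
I = V/|Z| = 22.3/60.08 = 371.2 mA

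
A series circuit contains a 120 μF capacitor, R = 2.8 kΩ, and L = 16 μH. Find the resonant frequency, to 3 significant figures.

3.63 kHz

ω₀ = 1/√(LC) = 1/√(1.6e-05 × 0.00012) = 22820 rad/s
f₀ = ω₀/(2π) = 3.63 kHz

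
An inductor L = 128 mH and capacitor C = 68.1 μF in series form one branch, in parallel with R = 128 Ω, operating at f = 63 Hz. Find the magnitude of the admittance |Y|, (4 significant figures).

ω = 2πf = 395.8 rad/s
X_L = ωL = 50.67 Ω
X_C = 1/(ωC) = 37.10 Ω
Branch 1: Z₁ = R = 128.0 Ω
Branch 2 (series LC): Z₂ = j(X_L − X_C) = j13.57 Ω
Parallel: Z = Z₁Z₂/(Z₁+Z₂), |Z| = 13.50 Ω, ∠Z = 83.95°
|Y| = 1/|Z| = 74.10 mS

74.10 mS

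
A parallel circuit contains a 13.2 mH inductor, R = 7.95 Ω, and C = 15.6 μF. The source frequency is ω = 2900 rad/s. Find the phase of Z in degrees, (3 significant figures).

X_L = ωL = 38.3 Ω
X_C = 1/(ωC) = 22.1 Ω
Parallel: admittances add. Y = 1/R + 1/(jωL) + jωC
Y = (0.126 + j0.0191) S
|Y| = 0.127 S → |Z| = 1/|Y| = 7.86 Ω, ∠Z = −∠Y = -8.64°

-8.64°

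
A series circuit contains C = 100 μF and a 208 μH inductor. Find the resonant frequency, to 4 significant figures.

ω₀ = 1/√(LC) = 1/√(0.000208 × 0.0001) = 6934 rad/s
f₀ = ω₀/(2π) = 1.104 kHz

1.104 kHz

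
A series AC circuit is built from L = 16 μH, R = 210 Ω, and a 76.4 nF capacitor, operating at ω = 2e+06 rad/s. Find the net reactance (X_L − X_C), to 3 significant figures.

X_L = ωL = 32.0 Ω
X_C = 1/(ωC) = 6.54 Ω
X = 32.0 − 6.54 = 25.5 Ω

25.5 Ω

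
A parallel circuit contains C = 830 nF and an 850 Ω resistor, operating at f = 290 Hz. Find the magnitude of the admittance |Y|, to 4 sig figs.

1.916 mS

ω = 2πf = 1822 rad/s
X_C = 1/(ωC) = 661.2 Ω
Parallel: admittances add. Y = 1/R + jωC
Y = (0.001176 + j0.001512) S
|Y| = 0.001916 S → |Z| = 1/|Y| = 521.9 Ω, ∠Z = −∠Y = -52.12°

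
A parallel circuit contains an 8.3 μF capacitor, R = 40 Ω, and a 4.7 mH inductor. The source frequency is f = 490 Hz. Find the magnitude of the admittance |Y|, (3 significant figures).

ω = 2πf = 3079 rad/s
X_L = ωL = 14.5 Ω
X_C = 1/(ωC) = 39.1 Ω
Parallel: admittances add. Y = 1/R + 1/(jωL) + jωC
Y = (0.0250 − j0.0436) S
|Y| = 0.0502 S → |Z| = 1/|Y| = 19.9 Ω, ∠Z = −∠Y = 60.1°

50.2 mS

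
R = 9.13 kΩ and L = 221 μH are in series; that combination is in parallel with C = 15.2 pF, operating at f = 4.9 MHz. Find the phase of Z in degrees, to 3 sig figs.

ω = 2πf = 3.079e+07 rad/s
X_L = ωL = 6800 Ω
X_C = 1/(ωC) = 2140 Ω
Branch 1 (R+jX_L): Z₁ = 9130 + j6800 Ω, |Z₁| = 11400 Ω
Branch 2 (−jX_C): Z₂ = −j2140 Ω
Parallel: Z = Z₁Z₂/(Z₁+Z₂), |Z| = 2370 Ω, ∠Z = -80.4°

-80.4°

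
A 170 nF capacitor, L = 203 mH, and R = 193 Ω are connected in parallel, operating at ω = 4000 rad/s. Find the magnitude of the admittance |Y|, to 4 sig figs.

5.211 mS

X_L = ωL = 812.0 Ω
X_C = 1/(ωC) = 1471 Ω
Parallel: admittances add. Y = 1/R + 1/(jωL) + jωC
Y = (0.005181 − j0.0005515) S
|Y| = 0.005211 S → |Z| = 1/|Y| = 191.9 Ω, ∠Z = −∠Y = 6.076°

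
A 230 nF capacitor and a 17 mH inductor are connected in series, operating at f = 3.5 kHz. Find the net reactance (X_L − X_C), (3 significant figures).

ω = 2πf = 21990 rad/s
X_L = ωL = 374 Ω
X_C = 1/(ωC) = 198 Ω
X = 374 − 198 = 176 Ω

176 Ω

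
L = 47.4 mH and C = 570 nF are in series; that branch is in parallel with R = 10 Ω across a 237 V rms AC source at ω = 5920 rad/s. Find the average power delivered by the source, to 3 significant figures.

X_L = ωL = 281 Ω
X_C = 1/(ωC) = 296 Ω
Branch 1: Z₁ = R = 10.0 Ω
Branch 2 (series LC): Z₂ = j(X_L − X_C) = −j15.7 Ω
Parallel: Z = Z₁Z₂/(Z₁+Z₂), |Z| = 8.44 Ω, ∠Z = -32.4°
I = V/|Z| = 28.1 A
P = VI cos φ = 237 × 28.1 × cos(-32.4°) = 5.62 kW

5.62 kW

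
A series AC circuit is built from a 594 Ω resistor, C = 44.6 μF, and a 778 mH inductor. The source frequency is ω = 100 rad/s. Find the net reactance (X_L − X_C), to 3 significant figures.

X_L = ωL = 77.8 Ω
X_C = 1/(ωC) = 224 Ω
X = 77.8 − 224 = -146 Ω

-146 Ω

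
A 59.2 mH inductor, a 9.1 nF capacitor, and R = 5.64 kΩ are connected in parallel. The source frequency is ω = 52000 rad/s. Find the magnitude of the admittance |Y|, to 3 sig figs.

231 μS

X_L = ωL = 3080 Ω
X_C = 1/(ωC) = 2110 Ω
Parallel: admittances add. Y = 1/R + 1/(jωL) + jωC
Y = (0.000177 + j0.000148) S
|Y| = 0.000231 S → |Z| = 1/|Y| = 4330 Ω, ∠Z = −∠Y = -39.9°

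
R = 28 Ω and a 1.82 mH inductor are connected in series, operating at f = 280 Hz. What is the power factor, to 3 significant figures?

0.994

ω = 2πf = 1759 rad/s
X_L = ωL = 3.20 Ω
Z = 28.0 + j3.20 Ω
|Z| = √(28.0² + 3.20²) = 28.2 Ω
∠Z = arctan(3.20/28.0) = 6.52°
cos φ = cos(6.52°) = 0.994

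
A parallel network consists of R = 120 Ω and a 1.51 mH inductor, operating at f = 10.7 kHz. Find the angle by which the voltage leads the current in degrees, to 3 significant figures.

49.8°

ω = 2πf = 67230 rad/s
X_L = ωL = 102 Ω
Parallel: admittances add. Y = 1/R + 1/(jωL)
Y = (0.00833 − j0.00985) S
|Y| = 0.0129 S → |Z| = 1/|Y| = 77.5 Ω, ∠Z = −∠Y = 49.8°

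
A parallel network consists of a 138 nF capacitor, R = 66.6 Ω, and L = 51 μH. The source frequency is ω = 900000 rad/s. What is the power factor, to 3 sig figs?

X_L = ωL = 45.9 Ω
X_C = 1/(ωC) = 8.05 Ω
Parallel: admittances add. Y = 1/R + 1/(jωL) + jωC
Y = (0.0150 + j0.102) S
|Y| = 0.104 S → |Z| = 1/|Y| = 9.66 Ω, ∠Z = −∠Y = -81.7°
cos φ = cos(-81.7°) = 0.145

0.145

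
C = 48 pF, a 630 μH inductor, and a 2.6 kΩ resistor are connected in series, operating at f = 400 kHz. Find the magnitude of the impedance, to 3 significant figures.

ω = 2πf = 2.513e+06 rad/s
X_L = ωL = 1580 Ω
X_C = 1/(ωC) = 8290 Ω
Net reactance X = X_L − X_C = -6710 Ω
Z = 2600 − j6710 Ω
|Z| = √(2600² + 6710²) = 7190 Ω

7190 Ω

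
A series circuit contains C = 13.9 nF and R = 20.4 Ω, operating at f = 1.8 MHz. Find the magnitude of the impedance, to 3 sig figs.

ω = 2πf = 1.131e+07 rad/s
X_C = 1/(ωC) = 6.36 Ω
Z = 20.4 − j6.36 Ω
|Z| = √(20.4² + 6.36²) = 21.4 Ω

21.4 Ω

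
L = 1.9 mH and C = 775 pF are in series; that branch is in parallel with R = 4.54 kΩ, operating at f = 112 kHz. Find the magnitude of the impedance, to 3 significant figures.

ω = 2πf = 703700 rad/s
X_L = ωL = 1340 Ω
X_C = 1/(ωC) = 1830 Ω
Branch 1: Z₁ = R = 4540 Ω
Branch 2 (series LC): Z₂ = j(X_L − X_C) = −j497 Ω
Parallel: Z = Z₁Z₂/(Z₁+Z₂), |Z| = 494 Ω, ∠Z = -83.8°

494 Ω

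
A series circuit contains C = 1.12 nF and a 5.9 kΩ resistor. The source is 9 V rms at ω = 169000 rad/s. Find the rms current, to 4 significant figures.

X_C = 1/(ωC) = 5283 Ω
Z = 5900 − j5283 Ω
|Z| = √(5900² + 5283²) = 7920 Ω
I = V/|Z| = 9/7920 = 1.136 mA

1.136 mA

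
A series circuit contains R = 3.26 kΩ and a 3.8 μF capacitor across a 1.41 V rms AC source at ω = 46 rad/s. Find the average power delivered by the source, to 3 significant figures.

149 μW

X_C = 1/(ωC) = 5720 Ω
Z = 3260 − j5720 Ω
|Z| = √(3260² + 5720²) = 6580 Ω
∠Z = arctan(-5720/3260) = -60.3°
I = V/|Z| = 214 μA
P = VI cos φ = 1.41 × 0.000214 × cos(-60.3°) = 149 μW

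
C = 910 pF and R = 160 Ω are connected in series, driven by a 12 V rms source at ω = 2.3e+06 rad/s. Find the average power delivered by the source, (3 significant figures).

X_C = 1/(ωC) = 478 Ω
Z = 160 − j478 Ω
|Z| = √(160² + 478²) = 504 Ω
∠Z = arctan(-478/160) = -71.5°
I = V/|Z| = 23.8 mA
P = VI cos φ = 12 × 0.0238 × cos(-71.5°) = 90.8 mW

90.8 mW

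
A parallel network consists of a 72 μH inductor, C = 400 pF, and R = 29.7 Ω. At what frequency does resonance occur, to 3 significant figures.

938 kHz

ω₀ = 1/√(LC) = 1/√(7.2e-05 × 4e-10) = 5.893e+06 rad/s
f₀ = ω₀/(2π) = 938 kHz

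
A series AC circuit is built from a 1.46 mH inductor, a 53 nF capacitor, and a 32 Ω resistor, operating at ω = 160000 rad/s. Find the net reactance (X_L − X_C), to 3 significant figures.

X_L = ωL = 234 Ω
X_C = 1/(ωC) = 118 Ω
X = 234 − 118 = 116 Ω

116 Ω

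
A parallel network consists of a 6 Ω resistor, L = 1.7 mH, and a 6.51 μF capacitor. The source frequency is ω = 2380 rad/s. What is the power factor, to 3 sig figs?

0.584

X_L = ωL = 4.05 Ω
X_C = 1/(ωC) = 64.5 Ω
Parallel: admittances add. Y = 1/R + 1/(jωL) + jωC
Y = (0.167 − j0.232) S
|Y| = 0.285 S → |Z| = 1/|Y| = 3.50 Ω, ∠Z = −∠Y = 54.3°
cos φ = cos(54.3°) = 0.584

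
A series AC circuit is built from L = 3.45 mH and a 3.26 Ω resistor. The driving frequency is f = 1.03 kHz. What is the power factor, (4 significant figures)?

ω = 2πf = 6472 rad/s
X_L = ωL = 22.33 Ω
Z = 3.260 + j22.33 Ω
|Z| = √(3.260² + 22.33²) = 22.56 Ω
∠Z = arctan(22.33/3.260) = 81.69°
cos φ = cos(81.69°) = 0.1445

0.1445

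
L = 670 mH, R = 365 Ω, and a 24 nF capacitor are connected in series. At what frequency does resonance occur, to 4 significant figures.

ω₀ = 1/√(LC) = 1/√(0.67 × 2.4e-08) = 7886 rad/s
f₀ = ω₀/(2π) = 1.255 kHz

1.255 kHz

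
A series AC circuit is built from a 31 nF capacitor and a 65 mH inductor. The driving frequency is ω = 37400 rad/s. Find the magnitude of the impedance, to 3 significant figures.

1570 Ω

X_L = ωL = 2430 Ω
X_C = 1/(ωC) = 863 Ω
Net reactance X = X_L − X_C = 1570 Ω
Z = j1570 Ω
|Z| = √(0² + 1570²) = 1570 Ω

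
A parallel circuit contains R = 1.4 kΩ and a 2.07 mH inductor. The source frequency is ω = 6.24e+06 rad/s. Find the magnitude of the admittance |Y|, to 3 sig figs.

718 μS

X_L = ωL = 12900 Ω
Parallel: admittances add. Y = 1/R + 1/(jωL)
Y = (0.000714 − j7.74e-05) S
|Y| = 0.000718 S → |Z| = 1/|Y| = 1390 Ω, ∠Z = −∠Y = 6.19°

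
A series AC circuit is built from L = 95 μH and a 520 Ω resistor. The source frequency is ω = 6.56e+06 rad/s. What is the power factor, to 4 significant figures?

X_L = ωL = 623.2 Ω
Z = 520.0 + j623.2 Ω
|Z| = √(520.0² + 623.2²) = 811.7 Ω
∠Z = arctan(623.2/520.0) = 50.16°
cos φ = cos(50.16°) = 0.6407

0.6407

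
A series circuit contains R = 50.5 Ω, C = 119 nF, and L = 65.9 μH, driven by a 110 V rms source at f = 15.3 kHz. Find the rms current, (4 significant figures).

1.152 A

ω = 2πf = 96130 rad/s
X_L = ωL = 6.335 Ω
X_C = 1/(ωC) = 87.41 Ω
Net reactance X = X_L − X_C = -81.08 Ω
Z = 50.50 − j81.08 Ω
|Z| = √(50.50² + 81.08²) = 95.52 Ω
I = V/|Z| = 110/95.52 = 1.152 A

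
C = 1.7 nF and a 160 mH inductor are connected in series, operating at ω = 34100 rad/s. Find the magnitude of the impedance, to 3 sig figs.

X_L = ωL = 5460 Ω
X_C = 1/(ωC) = 17300 Ω
Net reactance X = X_L − X_C = -11800 Ω
Z = − j11800 Ω
|Z| = √(0² + 11800²) = 11800 Ω

11800 Ω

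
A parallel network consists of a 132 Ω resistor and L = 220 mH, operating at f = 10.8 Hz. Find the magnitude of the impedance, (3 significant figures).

14.8 Ω

ω = 2πf = 67.86 rad/s
X_L = ωL = 14.9 Ω
Parallel: admittances add. Y = 1/R + 1/(jωL)
Y = (0.00758 − j0.0670) S
|Y| = 0.0674 S → |Z| = 1/|Y| = 14.8 Ω, ∠Z = −∠Y = 83.5°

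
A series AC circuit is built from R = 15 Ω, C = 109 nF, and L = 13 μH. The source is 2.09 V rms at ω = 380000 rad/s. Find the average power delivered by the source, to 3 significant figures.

110 mW

X_L = ωL = 4.94 Ω
X_C = 1/(ωC) = 24.1 Ω
Net reactance X = X_L − X_C = -19.2 Ω
Z = 15.0 − j19.2 Ω
|Z| = √(15.0² + 19.2²) = 24.4 Ω
∠Z = arctan(-19.2/15.0) = -52.0°
I = V/|Z| = 85.8 mA
P = VI cos φ = 2.09 × 0.0858 × cos(-52.0°) = 110 mW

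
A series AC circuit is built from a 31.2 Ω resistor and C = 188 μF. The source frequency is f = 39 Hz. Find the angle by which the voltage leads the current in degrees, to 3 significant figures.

-34.8°

ω = 2πf = 245.0 rad/s
X_C = 1/(ωC) = 21.7 Ω
Z = 31.2 − j21.7 Ω
|Z| = √(31.2² + 21.7²) = 38.0 Ω
∠Z = arctan(-21.7/31.2) = -34.8°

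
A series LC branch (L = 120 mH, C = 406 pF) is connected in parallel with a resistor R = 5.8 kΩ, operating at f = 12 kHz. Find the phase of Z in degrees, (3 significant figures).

-13.8°

ω = 2πf = 75400 rad/s
X_L = ωL = 9050 Ω
X_C = 1/(ωC) = 32700 Ω
Branch 1: Z₁ = R = 5800 Ω
Branch 2 (series LC): Z₂ = j(X_L − X_C) = −j23600 Ω
Parallel: Z = Z₁Z₂/(Z₁+Z₂), |Z| = 5630 Ω, ∠Z = -13.8°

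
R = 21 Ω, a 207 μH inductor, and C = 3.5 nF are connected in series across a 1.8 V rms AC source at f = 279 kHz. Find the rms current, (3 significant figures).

8.96 mA

ω = 2πf = 1.753e+06 rad/s
X_L = ωL = 363 Ω
X_C = 1/(ωC) = 163 Ω
Net reactance X = X_L − X_C = 200 Ω
Z = 21.0 + j200 Ω
|Z| = √(21.0² + 200²) = 201 Ω
I = V/|Z| = 1.8/201 = 8.96 mA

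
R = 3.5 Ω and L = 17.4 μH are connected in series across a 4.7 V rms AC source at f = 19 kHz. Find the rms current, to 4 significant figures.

ω = 2πf = 119400 rad/s
X_L = ωL = 2.077 Ω
Z = 3.500 + j2.077 Ω
|Z| = √(3.500² + 2.077²) = 4.070 Ω
I = V/|Z| = 4.7/4.070 = 1.155 A

1.155 A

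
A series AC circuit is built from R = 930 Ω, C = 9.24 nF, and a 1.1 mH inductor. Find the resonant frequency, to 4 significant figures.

ω₀ = 1/√(LC) = 1/√(0.0011 × 9.24e-09) = 313700 rad/s
f₀ = ω₀/(2π) = 49.92 kHz

49.92 kHz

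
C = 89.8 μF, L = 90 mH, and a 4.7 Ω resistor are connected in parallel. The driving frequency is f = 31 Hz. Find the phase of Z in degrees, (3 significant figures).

10.5°

ω = 2πf = 194.8 rad/s
X_L = ωL = 17.5 Ω
X_C = 1/(ωC) = 57.2 Ω
Parallel: admittances add. Y = 1/R + 1/(jωL) + jωC
Y = (0.213 − j0.0396) S
|Y| = 0.216 S → |Z| = 1/|Y| = 4.62 Ω, ∠Z = −∠Y = 10.5°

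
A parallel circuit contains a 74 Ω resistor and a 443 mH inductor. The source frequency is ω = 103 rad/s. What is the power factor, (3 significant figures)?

X_L = ωL = 45.6 Ω
Parallel: admittances add. Y = 1/R + 1/(jωL)
Y = (0.0135 − j0.0219) S
|Y| = 0.0257 S → |Z| = 1/|Y| = 38.8 Ω, ∠Z = −∠Y = 58.3°
cos φ = cos(58.3°) = 0.525

0.525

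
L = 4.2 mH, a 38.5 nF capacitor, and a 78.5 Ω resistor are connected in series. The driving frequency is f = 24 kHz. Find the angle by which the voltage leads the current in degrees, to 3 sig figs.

ω = 2πf = 150800 rad/s
X_L = ωL = 633 Ω
X_C = 1/(ωC) = 172 Ω
Net reactance X = X_L − X_C = 461 Ω
Z = 78.5 + j461 Ω
|Z| = √(78.5² + 461²) = 468 Ω
∠Z = arctan(461/78.5) = 80.3°

80.3°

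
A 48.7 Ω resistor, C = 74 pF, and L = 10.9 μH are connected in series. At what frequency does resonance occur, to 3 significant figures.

ω₀ = 1/√(LC) = 1/√(1.09e-05 × 7.4e-11) = 3.521e+07 rad/s
f₀ = ω₀/(2π) = 5.60 MHz

5.60 MHz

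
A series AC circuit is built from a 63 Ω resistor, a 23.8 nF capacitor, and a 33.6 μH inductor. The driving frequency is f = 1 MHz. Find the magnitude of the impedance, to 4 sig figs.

ω = 2πf = 6.283e+06 rad/s
X_L = ωL = 211.1 Ω
X_C = 1/(ωC) = 6.687 Ω
Net reactance X = X_L − X_C = 204.4 Ω
Z = 63.00 + j204.4 Ω
|Z| = √(63.00² + 204.4²) = 213.9 Ω

213.9 Ω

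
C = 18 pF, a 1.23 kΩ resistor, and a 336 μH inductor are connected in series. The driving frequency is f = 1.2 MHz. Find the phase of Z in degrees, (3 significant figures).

-75.7°

ω = 2πf = 7.54e+06 rad/s
X_L = ωL = 2530 Ω
X_C = 1/(ωC) = 7370 Ω
Net reactance X = X_L − X_C = -4830 Ω
Z = 1230 − j4830 Ω
|Z| = √(1230² + 4830²) = 4990 Ω
∠Z = arctan(-4830/1230) = -75.7°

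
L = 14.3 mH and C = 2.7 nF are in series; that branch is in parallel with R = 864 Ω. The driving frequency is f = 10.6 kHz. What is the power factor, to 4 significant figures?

0.9829

ω = 2πf = 66600 rad/s
X_L = ωL = 952.4 Ω
X_C = 1/(ωC) = 5561 Ω
Branch 1: Z₁ = R = 864.0 Ω
Branch 2 (series LC): Z₂ = j(X_L − X_C) = −j4609 Ω
Parallel: Z = Z₁Z₂/(Z₁+Z₂), |Z| = 849.2 Ω, ∠Z = -10.62°
cos φ = cos(-10.62°) = 0.9829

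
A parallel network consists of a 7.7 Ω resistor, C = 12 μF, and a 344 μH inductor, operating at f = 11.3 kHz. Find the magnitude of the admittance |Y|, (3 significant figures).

821 mS

ω = 2πf = 71000 rad/s
X_L = ωL = 24.4 Ω
X_C = 1/(ωC) = 1.17 Ω
Parallel: admittances add. Y = 1/R + 1/(jωL) + jωC
Y = (0.130 + j0.811) S
|Y| = 0.821 S → |Z| = 1/|Y| = 1.22 Ω, ∠Z = −∠Y = -80.9°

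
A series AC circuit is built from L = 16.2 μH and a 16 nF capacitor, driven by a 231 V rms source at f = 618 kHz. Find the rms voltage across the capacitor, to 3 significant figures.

79.4 V

ω = 2πf = 3.883e+06 rad/s
X_L = ωL = 62.9 Ω
X_C = 1/(ωC) = 16.1 Ω
Net reactance X = X_L − X_C = 46.8 Ω
Z = j46.8 Ω
|Z| = √(0² + 46.8²) = 46.8 Ω
I = V/|Z| = 4.93 A
V_C = I·|Z_C| = 4.93 × 16.1 = 79.4 V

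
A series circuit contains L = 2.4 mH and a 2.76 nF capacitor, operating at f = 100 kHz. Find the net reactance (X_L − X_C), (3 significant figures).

ω = 2πf = 628300 rad/s
X_L = ωL = 1510 Ω
X_C = 1/(ωC) = 577 Ω
X = 1510 − 577 = 931 Ω

931 Ω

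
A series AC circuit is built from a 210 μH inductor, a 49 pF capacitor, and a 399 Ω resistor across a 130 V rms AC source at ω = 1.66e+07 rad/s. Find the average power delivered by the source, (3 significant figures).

1.28 W

X_L = ωL = 3490 Ω
X_C = 1/(ωC) = 1230 Ω
Net reactance X = X_L − X_C = 2260 Ω
Z = 399 + j2260 Ω
|Z| = √(399² + 2260²) = 2290 Ω
∠Z = arctan(2260/399) = 80.0°
I = V/|Z| = 56.7 mA
P = VI cos φ = 130 × 0.0567 × cos(80.0°) = 1.28 W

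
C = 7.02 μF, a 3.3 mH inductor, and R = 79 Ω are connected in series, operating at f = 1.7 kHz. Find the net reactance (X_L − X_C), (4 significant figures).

ω = 2πf = 10680 rad/s
X_L = ωL = 35.25 Ω
X_C = 1/(ωC) = 13.34 Ω
X = 35.25 − 13.34 = 21.91 Ω

21.91 Ω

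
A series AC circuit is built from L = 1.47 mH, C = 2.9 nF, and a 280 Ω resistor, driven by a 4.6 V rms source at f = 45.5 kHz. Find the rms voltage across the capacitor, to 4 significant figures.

ω = 2πf = 285900 rad/s
X_L = ωL = 420.3 Ω
X_C = 1/(ωC) = 1206 Ω
Net reactance X = X_L − X_C = -785.9 Ω
Z = 280.0 − j785.9 Ω
|Z| = √(280.0² + 785.9²) = 834.3 Ω
I = V/|Z| = 5.514 mA
V_C = I·|Z_C| = 0.005514 × 1206 = 6.650 V

6.650 V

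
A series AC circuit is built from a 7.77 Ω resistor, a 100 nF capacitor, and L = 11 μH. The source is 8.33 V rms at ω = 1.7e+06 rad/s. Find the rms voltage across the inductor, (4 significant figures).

10.39 V

X_L = ωL = 18.70 Ω
X_C = 1/(ωC) = 5.882 Ω
Net reactance X = X_L − X_C = 12.82 Ω
Z = 7.770 + j12.82 Ω
|Z| = √(7.770² + 12.82²) = 14.99 Ω
I = V/|Z| = 555.7 mA
V_L = I·|Z_L| = 0.5557 × 18.70 = 10.39 V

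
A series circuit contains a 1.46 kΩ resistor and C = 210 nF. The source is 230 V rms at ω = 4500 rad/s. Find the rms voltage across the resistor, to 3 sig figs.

186 V

X_C = 1/(ωC) = 1060 Ω
Z = 1460 − j1060 Ω
|Z| = √(1460² + 1060²) = 1800 Ω
I = V/|Z| = 128 mA
V_R = I·|Z_R| = 0.128 × 1460 = 186 V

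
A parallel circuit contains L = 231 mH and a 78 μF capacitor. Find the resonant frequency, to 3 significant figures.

ω₀ = 1/√(LC) = 1/√(0.231 × 7.8e-05) = 235.6 rad/s
f₀ = ω₀/(2π) = 37.5 Hz

37.5 Hz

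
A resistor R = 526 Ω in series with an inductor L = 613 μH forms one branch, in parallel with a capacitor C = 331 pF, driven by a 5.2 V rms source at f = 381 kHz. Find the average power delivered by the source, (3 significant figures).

5.85 mW

ω = 2πf = 2.394e+06 rad/s
X_L = ωL = 1470 Ω
X_C = 1/(ωC) = 1260 Ω
Branch 1 (R+jX_L): Z₁ = 526 + j1470 Ω, |Z₁| = 1560 Ω
Branch 2 (−jX_C): Z₂ = −j1260 Ω
Parallel: Z = Z₁Z₂/(Z₁+Z₂), |Z| = 3480 Ω, ∠Z = -41.1°
I = V/|Z| = 1.49 mA
P = VI cos φ = 5.2 × 0.00149 × cos(-41.1°) = 5.85 mW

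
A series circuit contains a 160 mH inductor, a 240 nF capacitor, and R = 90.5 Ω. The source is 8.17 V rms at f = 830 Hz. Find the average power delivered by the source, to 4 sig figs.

639.5 mW

ω = 2πf = 5215 rad/s
X_L = ωL = 834.4 Ω
X_C = 1/(ωC) = 799.0 Ω
Net reactance X = X_L − X_C = 35.44 Ω
Z = 90.50 + j35.44 Ω
|Z| = √(90.50² + 35.44²) = 97.19 Ω
∠Z = arctan(35.44/90.50) = 21.38°
I = V/|Z| = 84.06 mA
P = VI cos φ = 8.17 × 0.08406 × cos(21.38°) = 639.5 mW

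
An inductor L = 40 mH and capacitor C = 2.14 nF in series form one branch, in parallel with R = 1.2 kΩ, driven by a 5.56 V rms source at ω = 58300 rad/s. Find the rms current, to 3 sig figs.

4.74 mA

X_L = ωL = 2330 Ω
X_C = 1/(ωC) = 8020 Ω
Branch 1: Z₁ = R = 1200 Ω
Branch 2 (series LC): Z₂ = j(X_L − X_C) = −j5680 Ω
Parallel: Z = Z₁Z₂/(Z₁+Z₂), |Z| = 1170 Ω, ∠Z = -11.9°
I = V/|Z| = 5.56/1170 = 4.74 mA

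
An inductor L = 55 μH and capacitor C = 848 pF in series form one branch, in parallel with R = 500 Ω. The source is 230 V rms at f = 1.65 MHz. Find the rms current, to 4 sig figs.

682.3 mA

ω = 2πf = 1.037e+07 rad/s
X_L = ωL = 570.2 Ω
X_C = 1/(ωC) = 113.7 Ω
Branch 1: Z₁ = R = 500.0 Ω
Branch 2 (series LC): Z₂ = j(X_L − X_C) = j456.5 Ω
Parallel: Z = Z₁Z₂/(Z₁+Z₂), |Z| = 337.1 Ω, ∠Z = 47.61°
I = V/|Z| = 230/337.1 = 682.3 mA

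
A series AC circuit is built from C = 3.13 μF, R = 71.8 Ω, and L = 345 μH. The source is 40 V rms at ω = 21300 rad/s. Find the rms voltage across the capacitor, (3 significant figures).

8.31 V

X_L = ωL = 7.35 Ω
X_C = 1/(ωC) = 15.0 Ω
Net reactance X = X_L − X_C = -7.65 Ω
Z = 71.8 − j7.65 Ω
|Z| = √(71.8² + 7.65²) = 72.2 Ω
I = V/|Z| = 554 mA
V_C = I·|Z_C| = 0.554 × 15.0 = 8.31 V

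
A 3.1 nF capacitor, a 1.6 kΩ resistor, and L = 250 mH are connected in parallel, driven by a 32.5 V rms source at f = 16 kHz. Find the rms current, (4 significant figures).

22.15 mA

ω = 2πf = 100500 rad/s
X_L = ωL = 25130 Ω
X_C = 1/(ωC) = 3209 Ω
Parallel: admittances add. Y = 1/R + 1/(jωL) + jωC
Y = (0.0006250 + j0.0002719) S
|Y| = 0.0006816 S → |Z| = 1/|Y| = 1467 Ω, ∠Z = −∠Y = -23.51°
I = V/|Z| = 32.5/1467 = 22.15 mA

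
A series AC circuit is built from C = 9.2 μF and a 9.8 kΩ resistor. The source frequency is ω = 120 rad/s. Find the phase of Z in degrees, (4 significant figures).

X_C = 1/(ωC) = 905.8 Ω
Z = 9800 − j905.8 Ω
|Z| = √(9800² + 905.8²) = 9842 Ω
∠Z = arctan(-905.8/9800) = -5.281°

-5.281°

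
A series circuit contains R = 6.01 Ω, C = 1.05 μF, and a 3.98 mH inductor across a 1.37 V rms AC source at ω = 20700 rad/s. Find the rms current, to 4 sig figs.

X_L = ωL = 82.39 Ω
X_C = 1/(ωC) = 46.01 Ω
Net reactance X = X_L − X_C = 36.38 Ω
Z = 6.010 + j36.38 Ω
|Z| = √(6.010² + 36.38²) = 36.87 Ω
I = V/|Z| = 1.37/36.87 = 37.16 mA

37.16 mA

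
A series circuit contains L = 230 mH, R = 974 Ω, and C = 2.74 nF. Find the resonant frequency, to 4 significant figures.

6.340 kHz

ω₀ = 1/√(LC) = 1/√(0.23 × 2.74e-09) = 39830 rad/s
f₀ = ω₀/(2π) = 6.340 kHz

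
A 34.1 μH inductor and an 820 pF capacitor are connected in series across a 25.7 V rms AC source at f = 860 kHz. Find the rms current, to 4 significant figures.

ω = 2πf = 5.404e+06 rad/s
X_L = ωL = 184.3 Ω
X_C = 1/(ωC) = 225.7 Ω
Net reactance X = X_L − X_C = -41.43 Ω
Z = − j41.43 Ω
|Z| = √(0² + 41.43²) = 41.43 Ω
I = V/|Z| = 25.7/41.43 = 620.4 mA

620.4 mA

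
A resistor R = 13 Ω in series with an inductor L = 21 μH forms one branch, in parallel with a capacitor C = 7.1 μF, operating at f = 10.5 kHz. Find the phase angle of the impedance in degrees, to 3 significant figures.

ω = 2πf = 65970 rad/s
X_L = ωL = 1.39 Ω
X_C = 1/(ωC) = 2.13 Ω
Branch 1 (R+jX_L): Z₁ = 13.0 + j1.39 Ω, |Z₁| = 13.1 Ω
Branch 2 (−jX_C): Z₂ = −j2.13 Ω
Parallel: Z = Z₁Z₂/(Z₁+Z₂), |Z| = 2.14 Ω, ∠Z = -80.6°

-80.6°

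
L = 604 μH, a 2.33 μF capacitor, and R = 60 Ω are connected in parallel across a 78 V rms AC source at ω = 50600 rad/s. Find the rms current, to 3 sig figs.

X_L = ωL = 30.6 Ω
X_C = 1/(ωC) = 8.48 Ω
Parallel: admittances add. Y = 1/R + 1/(jωL) + jωC
Y = (0.0167 + j0.0852) S
|Y| = 0.0868 S → |Z| = 1/|Y| = 11.5 Ω, ∠Z = −∠Y = -78.9°
I = V/|Z| = 78/11.5 = 6.77 A

6.77 A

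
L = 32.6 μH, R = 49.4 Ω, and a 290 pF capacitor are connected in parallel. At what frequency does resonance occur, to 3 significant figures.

1.64 MHz

ω₀ = 1/√(LC) = 1/√(3.26e-05 × 2.9e-10) = 1.028e+07 rad/s
f₀ = ω₀/(2π) = 1.64 MHz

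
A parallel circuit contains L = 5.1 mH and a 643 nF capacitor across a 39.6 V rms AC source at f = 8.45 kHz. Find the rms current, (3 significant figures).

ω = 2πf = 53090 rad/s
X_L = ωL = 271 Ω
X_C = 1/(ωC) = 29.3 Ω
Parallel: admittances add. Y = 1/(jωL) + jωC
Y = (0 + j0.0304) S
|Y| = 0.0304 S → |Z| = 1/|Y| = 32.8 Ω, ∠Z = −∠Y = -90.0°
I = V/|Z| = 39.6/32.8 = 1.21 A

1.21 A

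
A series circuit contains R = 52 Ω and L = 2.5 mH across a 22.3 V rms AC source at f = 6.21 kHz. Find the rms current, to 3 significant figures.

202 mA

ω = 2πf = 39020 rad/s
X_L = ωL = 97.5 Ω
Z = 52.0 + j97.5 Ω
|Z| = √(52.0² + 97.5²) = 111 Ω
I = V/|Z| = 22.3/111 = 202 mA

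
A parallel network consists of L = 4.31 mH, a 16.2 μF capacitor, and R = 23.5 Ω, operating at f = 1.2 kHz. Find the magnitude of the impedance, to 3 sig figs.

ω = 2πf = 7540 rad/s
X_L = ωL = 32.5 Ω
X_C = 1/(ωC) = 8.19 Ω
Parallel: admittances add. Y = 1/R + 1/(jωL) + jωC
Y = (0.0426 + j0.0914) S
|Y| = 0.101 S → |Z| = 1/|Y| = 9.92 Ω, ∠Z = −∠Y = -65.0°

9.92 Ω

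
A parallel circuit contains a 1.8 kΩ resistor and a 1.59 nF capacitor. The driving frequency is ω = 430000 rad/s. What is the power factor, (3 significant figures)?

0.631

X_C = 1/(ωC) = 1460 Ω
Parallel: admittances add. Y = 1/R + jωC
Y = (0.000556 + j0.000684) S
|Y| = 0.000881 S → |Z| = 1/|Y| = 1140 Ω, ∠Z = −∠Y = -50.9°
cos φ = cos(-50.9°) = 0.631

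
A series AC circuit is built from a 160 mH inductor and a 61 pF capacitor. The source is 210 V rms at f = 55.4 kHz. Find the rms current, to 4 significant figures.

24.42 mA

ω = 2πf = 348100 rad/s
X_L = ωL = 55690 Ω
X_C = 1/(ωC) = 47100 Ω
Net reactance X = X_L − X_C = 8599 Ω
Z = j8599 Ω
|Z| = √(0² + 8599²) = 8599 Ω
I = V/|Z| = 210/8599 = 24.42 mA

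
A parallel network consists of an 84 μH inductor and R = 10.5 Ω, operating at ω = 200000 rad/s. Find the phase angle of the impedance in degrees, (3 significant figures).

32.0°

X_L = ωL = 16.8 Ω
Parallel: admittances add. Y = 1/R + 1/(jωL)
Y = (0.0952 − j0.0595) S
|Y| = 0.112 S → |Z| = 1/|Y| = 8.90 Ω, ∠Z = −∠Y = 32.0°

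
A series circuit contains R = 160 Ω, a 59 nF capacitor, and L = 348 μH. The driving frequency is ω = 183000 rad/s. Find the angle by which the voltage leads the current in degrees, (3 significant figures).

-10.3°

X_L = ωL = 63.7 Ω
X_C = 1/(ωC) = 92.6 Ω
Net reactance X = X_L − X_C = -28.9 Ω
Z = 160 − j28.9 Ω
|Z| = √(160² + 28.9²) = 163 Ω
∠Z = arctan(-28.9/160) = -10.3°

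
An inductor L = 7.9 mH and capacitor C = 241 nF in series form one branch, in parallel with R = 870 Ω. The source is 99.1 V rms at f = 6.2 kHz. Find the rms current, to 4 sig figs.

ω = 2πf = 38960 rad/s
X_L = ωL = 307.8 Ω
X_C = 1/(ωC) = 106.5 Ω
Branch 1: Z₁ = R = 870.0 Ω
Branch 2 (series LC): Z₂ = j(X_L − X_C) = j201.2 Ω
Parallel: Z = Z₁Z₂/(Z₁+Z₂), |Z| = 196.1 Ω, ∠Z = 76.98°
I = V/|Z| = 99.1/196.1 = 505.5 mA

505.5 mA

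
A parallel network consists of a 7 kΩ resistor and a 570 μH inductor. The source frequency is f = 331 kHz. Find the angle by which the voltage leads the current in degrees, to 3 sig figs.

80.4°

ω = 2πf = 2.08e+06 rad/s
X_L = ωL = 1190 Ω
Parallel: admittances add. Y = 1/R + 1/(jωL)
Y = (0.000143 − j0.000844) S
|Y| = 0.000856 S → |Z| = 1/|Y| = 1170 Ω, ∠Z = −∠Y = 80.4°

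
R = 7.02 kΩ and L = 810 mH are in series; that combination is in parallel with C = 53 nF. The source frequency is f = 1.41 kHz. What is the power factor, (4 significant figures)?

0.1723

ω = 2πf = 8859 rad/s
X_L = ωL = 7176 Ω
X_C = 1/(ωC) = 2130 Ω
Branch 1 (R+jX_L): Z₁ = 7020 + j7176 Ω, |Z₁| = 10040 Ω
Branch 2 (−jX_C): Z₂ = −j2130 Ω
Parallel: Z = Z₁Z₂/(Z₁+Z₂), |Z| = 2473 Ω, ∠Z = -80.08°
cos φ = cos(-80.08°) = 0.1723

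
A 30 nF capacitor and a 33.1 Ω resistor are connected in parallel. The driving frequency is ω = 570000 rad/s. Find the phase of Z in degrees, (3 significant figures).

X_C = 1/(ωC) = 58.5 Ω
Parallel: admittances add. Y = 1/R + jωC
Y = (0.0302 + j0.0171) S
|Y| = 0.0347 S → |Z| = 1/|Y| = 28.8 Ω, ∠Z = −∠Y = -29.5°

-29.5°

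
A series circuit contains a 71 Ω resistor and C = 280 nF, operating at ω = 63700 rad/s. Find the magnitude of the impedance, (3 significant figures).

90.5 Ω

X_C = 1/(ωC) = 56.1 Ω
Z = 71.0 − j56.1 Ω
|Z| = √(71.0² + 56.1²) = 90.5 Ω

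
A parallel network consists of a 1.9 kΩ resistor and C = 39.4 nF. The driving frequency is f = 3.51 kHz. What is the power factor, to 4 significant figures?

0.5181

ω = 2πf = 22050 rad/s
X_C = 1/(ωC) = 1151 Ω
Parallel: admittances add. Y = 1/R + jωC
Y = (0.0005263 + j0.0008689) S
|Y| = 0.001016 S → |Z| = 1/|Y| = 984.4 Ω, ∠Z = −∠Y = -58.80°
cos φ = cos(-58.80°) = 0.5181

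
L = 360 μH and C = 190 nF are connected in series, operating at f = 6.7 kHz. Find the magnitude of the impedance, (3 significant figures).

ω = 2πf = 42100 rad/s
X_L = ωL = 15.2 Ω
X_C = 1/(ωC) = 125 Ω
Net reactance X = X_L − X_C = -110 Ω
Z = − j110 Ω
|Z| = √(0² + 110²) = 110 Ω

110 Ω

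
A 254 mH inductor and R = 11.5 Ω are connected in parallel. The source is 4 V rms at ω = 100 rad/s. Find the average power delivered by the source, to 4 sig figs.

1.391 W

X_L = ωL = 25.40 Ω
Parallel: admittances add. Y = 1/R + 1/(jωL)
Y = (0.08696 − j0.03937) S
|Y| = 0.09545 S → |Z| = 1/|Y| = 10.48 Ω, ∠Z = −∠Y = 24.36°
I = V/|Z| = 381.8 mA
P = VI cos φ = 4 × 0.3818 × cos(24.36°) = 1.391 W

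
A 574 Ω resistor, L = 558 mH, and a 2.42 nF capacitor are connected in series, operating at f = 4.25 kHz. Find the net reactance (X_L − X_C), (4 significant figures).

ω = 2πf = 26700 rad/s
X_L = ωL = 14900 Ω
X_C = 1/(ωC) = 15470 Ω
X = 14900 − 15470 = -573.9 Ω

-573.9 Ω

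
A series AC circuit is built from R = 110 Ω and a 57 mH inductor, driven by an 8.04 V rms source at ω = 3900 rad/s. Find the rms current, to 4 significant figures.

32.42 mA

X_L = ωL = 222.3 Ω
Z = 110.0 + j222.3 Ω
|Z| = √(110.0² + 222.3²) = 248.0 Ω
I = V/|Z| = 8.04/248.0 = 32.42 mA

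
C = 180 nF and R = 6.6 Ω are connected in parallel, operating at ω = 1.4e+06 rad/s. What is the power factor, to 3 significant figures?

0.515

X_C = 1/(ωC) = 3.97 Ω
Parallel: admittances add. Y = 1/R + jωC
Y = (0.152 + j0.252) S
|Y| = 0.294 S → |Z| = 1/|Y| = 3.40 Ω, ∠Z = −∠Y = -59.0°
cos φ = cos(-59.0°) = 0.515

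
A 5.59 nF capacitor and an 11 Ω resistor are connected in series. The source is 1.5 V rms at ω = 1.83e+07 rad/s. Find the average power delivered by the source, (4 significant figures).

X_C = 1/(ωC) = 9.775 Ω
Z = 11.00 − j9.775 Ω
|Z| = √(11.00² + 9.775²) = 14.72 Ω
∠Z = arctan(-9.775/11.00) = -41.63°
I = V/|Z| = 101.9 mA
P = VI cos φ = 1.5 × 0.1019 × cos(-41.63°) = 114.3 mW

114.3 mW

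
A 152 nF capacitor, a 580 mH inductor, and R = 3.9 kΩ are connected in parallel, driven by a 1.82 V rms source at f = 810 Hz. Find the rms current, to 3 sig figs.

ω = 2πf = 5089 rad/s
X_L = ωL = 2950 Ω
X_C = 1/(ωC) = 1290 Ω
Parallel: admittances add. Y = 1/R + 1/(jωL) + jωC
Y = (0.000256 + j0.000435) S
|Y| = 0.000505 S → |Z| = 1/|Y| = 1980 Ω, ∠Z = −∠Y = -59.5°
I = V/|Z| = 1.82/1980 = 919 μA

919 μA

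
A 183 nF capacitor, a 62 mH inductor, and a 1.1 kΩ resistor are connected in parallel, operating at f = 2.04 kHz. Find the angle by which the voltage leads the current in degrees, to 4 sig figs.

-50.10°

ω = 2πf = 12820 rad/s
X_L = ωL = 794.7 Ω
X_C = 1/(ωC) = 426.3 Ω
Parallel: admittances add. Y = 1/R + 1/(jωL) + jωC
Y = (0.0009091 + j0.001087) S
|Y| = 0.001417 S → |Z| = 1/|Y| = 705.6 Ω, ∠Z = −∠Y = -50.10°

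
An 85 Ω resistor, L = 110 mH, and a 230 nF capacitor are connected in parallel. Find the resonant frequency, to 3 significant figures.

1.00 kHz

ω₀ = 1/√(LC) = 1/√(0.11 × 2.3e-07) = 6287 rad/s
f₀ = ω₀/(2π) = 1.00 kHz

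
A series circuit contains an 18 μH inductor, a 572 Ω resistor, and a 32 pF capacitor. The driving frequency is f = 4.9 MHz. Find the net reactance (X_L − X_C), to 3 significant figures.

ω = 2πf = 3.079e+07 rad/s
X_L = ωL = 554 Ω
X_C = 1/(ωC) = 1020 Ω
X = 554 − 1020 = -461 Ω

-461 Ω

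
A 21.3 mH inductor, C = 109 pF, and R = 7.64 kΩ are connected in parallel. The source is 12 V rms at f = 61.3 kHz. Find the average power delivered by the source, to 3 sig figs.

ω = 2πf = 385200 rad/s
X_L = ωL = 8200 Ω
X_C = 1/(ωC) = 23800 Ω
Parallel: admittances add. Y = 1/R + 1/(jωL) + jωC
Y = (0.000131 − j7.99e-05) S
|Y| = 0.000153 S → |Z| = 1/|Y| = 6520 Ω, ∠Z = −∠Y = 31.4°
I = V/|Z| = 1.84 mA
P = VI cos φ = 12 × 0.00184 × cos(31.4°) = 18.8 mW

18.8 mW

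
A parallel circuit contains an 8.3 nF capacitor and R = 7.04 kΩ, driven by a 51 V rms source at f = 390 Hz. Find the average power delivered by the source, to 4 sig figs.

369.5 mW

ω = 2πf = 2450 rad/s
X_C = 1/(ωC) = 49170 Ω
Parallel: admittances add. Y = 1/R + jωC
Y = (0.0001420 + j2.034e-05) S
|Y| = 0.0001435 S → |Z| = 1/|Y| = 6969 Ω, ∠Z = −∠Y = -8.148°
I = V/|Z| = 7.318 mA
P = VI cos φ = 51 × 0.007318 × cos(-8.148°) = 369.5 mW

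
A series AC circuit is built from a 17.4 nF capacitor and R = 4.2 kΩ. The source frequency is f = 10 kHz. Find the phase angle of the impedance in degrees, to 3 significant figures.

ω = 2πf = 62830 rad/s
X_C = 1/(ωC) = 915 Ω
Z = 4200 − j915 Ω
|Z| = √(4200² + 915²) = 4300 Ω
∠Z = arctan(-915/4200) = -12.3°

-12.3°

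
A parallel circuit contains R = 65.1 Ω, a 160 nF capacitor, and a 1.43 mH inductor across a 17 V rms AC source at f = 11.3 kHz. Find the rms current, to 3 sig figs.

ω = 2πf = 71000 rad/s
X_L = ωL = 102 Ω
X_C = 1/(ωC) = 88.0 Ω
Parallel: admittances add. Y = 1/R + 1/(jωL) + jωC
Y = (0.0154 + j0.00151) S
|Y| = 0.0154 S → |Z| = 1/|Y| = 64.8 Ω, ∠Z = −∠Y = -5.62°
I = V/|Z| = 17/64.8 = 262 mA

262 mA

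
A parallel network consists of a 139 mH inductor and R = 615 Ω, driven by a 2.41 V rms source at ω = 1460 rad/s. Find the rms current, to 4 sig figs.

12.51 mA

X_L = ωL = 202.9 Ω
Parallel: admittances add. Y = 1/R + 1/(jωL)
Y = (0.001626 − j0.004928) S
|Y| = 0.005189 S → |Z| = 1/|Y| = 192.7 Ω, ∠Z = −∠Y = 71.74°
I = V/|Z| = 2.41/192.7 = 12.51 mA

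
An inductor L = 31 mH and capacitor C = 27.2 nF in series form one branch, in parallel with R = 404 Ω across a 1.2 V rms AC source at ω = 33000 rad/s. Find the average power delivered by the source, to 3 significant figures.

X_L = ωL = 1020 Ω
X_C = 1/(ωC) = 1110 Ω
Branch 1: Z₁ = R = 404 Ω
Branch 2 (series LC): Z₂ = j(X_L − X_C) = −j91.1 Ω
Parallel: Z = Z₁Z₂/(Z₁+Z₂), |Z| = 88.9 Ω, ∠Z = -77.3°
I = V/|Z| = 13.5 mA
P = VI cos φ = 1.2 × 0.0135 × cos(-77.3°) = 3.56 mW

3.56 mW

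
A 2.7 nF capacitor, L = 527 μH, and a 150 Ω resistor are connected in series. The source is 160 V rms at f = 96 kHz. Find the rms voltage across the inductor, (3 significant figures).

ω = 2πf = 603200 rad/s
X_L = ωL = 318 Ω
X_C = 1/(ωC) = 614 Ω
Net reactance X = X_L − X_C = -296 Ω
Z = 150 − j296 Ω
|Z| = √(150² + 296²) = 332 Ω
I = V/|Z| = 482 mA
V_L = I·|Z_L| = 0.482 × 318 = 153 V

153 V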